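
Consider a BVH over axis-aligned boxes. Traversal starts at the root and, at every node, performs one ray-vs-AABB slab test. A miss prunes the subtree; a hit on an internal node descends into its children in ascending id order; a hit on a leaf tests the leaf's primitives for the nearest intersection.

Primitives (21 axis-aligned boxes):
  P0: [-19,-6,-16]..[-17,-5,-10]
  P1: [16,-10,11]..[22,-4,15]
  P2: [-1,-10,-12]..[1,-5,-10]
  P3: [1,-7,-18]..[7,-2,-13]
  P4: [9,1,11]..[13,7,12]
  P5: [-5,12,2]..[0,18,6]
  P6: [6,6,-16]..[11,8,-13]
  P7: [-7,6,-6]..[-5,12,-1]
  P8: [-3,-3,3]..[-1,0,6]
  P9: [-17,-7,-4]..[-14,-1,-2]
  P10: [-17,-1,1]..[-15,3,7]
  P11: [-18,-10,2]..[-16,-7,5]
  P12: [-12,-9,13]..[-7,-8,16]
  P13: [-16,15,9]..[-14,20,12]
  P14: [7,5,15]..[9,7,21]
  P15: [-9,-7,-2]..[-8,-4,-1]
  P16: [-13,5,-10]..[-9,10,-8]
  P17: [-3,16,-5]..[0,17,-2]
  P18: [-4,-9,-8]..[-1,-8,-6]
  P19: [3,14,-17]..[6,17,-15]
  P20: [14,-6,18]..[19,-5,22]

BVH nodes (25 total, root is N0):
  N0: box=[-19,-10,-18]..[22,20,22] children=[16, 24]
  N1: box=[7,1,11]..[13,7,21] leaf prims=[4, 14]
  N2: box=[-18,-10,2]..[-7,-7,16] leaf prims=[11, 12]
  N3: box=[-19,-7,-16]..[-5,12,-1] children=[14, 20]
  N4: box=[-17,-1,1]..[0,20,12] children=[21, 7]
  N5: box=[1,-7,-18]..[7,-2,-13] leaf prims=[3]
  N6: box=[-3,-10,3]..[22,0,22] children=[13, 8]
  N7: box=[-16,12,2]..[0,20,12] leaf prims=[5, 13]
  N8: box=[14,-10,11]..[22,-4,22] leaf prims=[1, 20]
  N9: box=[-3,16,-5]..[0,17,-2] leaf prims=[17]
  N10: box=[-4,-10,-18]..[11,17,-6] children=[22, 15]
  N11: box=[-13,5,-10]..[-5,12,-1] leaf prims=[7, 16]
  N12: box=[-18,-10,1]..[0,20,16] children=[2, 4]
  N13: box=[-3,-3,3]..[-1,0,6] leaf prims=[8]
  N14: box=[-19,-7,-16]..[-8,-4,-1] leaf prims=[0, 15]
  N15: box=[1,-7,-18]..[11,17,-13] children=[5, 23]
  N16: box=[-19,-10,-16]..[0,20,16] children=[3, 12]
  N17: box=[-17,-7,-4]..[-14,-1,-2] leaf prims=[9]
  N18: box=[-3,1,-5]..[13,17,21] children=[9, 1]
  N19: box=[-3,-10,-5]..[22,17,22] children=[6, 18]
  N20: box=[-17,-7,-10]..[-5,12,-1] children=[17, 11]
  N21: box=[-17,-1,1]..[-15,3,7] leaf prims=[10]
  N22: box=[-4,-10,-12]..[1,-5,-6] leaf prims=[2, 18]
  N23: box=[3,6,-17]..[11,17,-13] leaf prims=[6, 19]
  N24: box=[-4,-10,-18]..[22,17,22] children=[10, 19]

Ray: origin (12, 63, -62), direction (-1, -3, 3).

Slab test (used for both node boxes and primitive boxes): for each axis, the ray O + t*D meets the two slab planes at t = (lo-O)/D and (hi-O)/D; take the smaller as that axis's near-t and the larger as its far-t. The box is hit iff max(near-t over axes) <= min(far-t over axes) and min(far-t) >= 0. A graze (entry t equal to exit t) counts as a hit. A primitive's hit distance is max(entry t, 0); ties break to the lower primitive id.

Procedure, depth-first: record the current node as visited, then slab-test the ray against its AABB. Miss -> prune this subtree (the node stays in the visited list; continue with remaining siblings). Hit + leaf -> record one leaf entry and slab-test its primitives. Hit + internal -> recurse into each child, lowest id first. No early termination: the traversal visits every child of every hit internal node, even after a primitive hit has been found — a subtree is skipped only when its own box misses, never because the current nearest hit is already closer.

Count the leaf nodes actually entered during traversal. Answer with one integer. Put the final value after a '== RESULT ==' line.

Traverse from the root:
N0 x:[-10,31] y:[43/3,73/3] z:[44/3,28] -> hit [44/3,73/3], descend [16, 24]
  N16 x:[12,31] y:[43/3,73/3] z:[46/3,26] -> hit [46/3,73/3], descend [3, 12]
    N3 x:[17,31] y:[17,70/3] z:[46/3,61/3] -> hit [17,61/3], descend [14, 20]
      N14 x:[20,31] y:[67/3,70/3] z:[46/3,61/3] -> miss, prune
      N20 x:[17,29] y:[17,70/3] z:[52/3,61/3] -> hit [52/3,61/3], descend [11, 17]
        N11 x:[17,25] y:[17,58/3] z:[52/3,61/3] -> hit [52/3,58/3] leaf, test {P7@t=56/3, P16(miss)}
        N17 x:[26,29] y:[64/3,70/3] z:[58/3,20] -> miss, prune
    N12 x:[12,30] y:[43/3,73/3] z:[21,26] -> hit [21,73/3], descend [2, 4]
      N2 x:[19,30] y:[70/3,73/3] z:[64/3,26] -> hit [70/3,73/3] leaf, test {P11(miss), P12(miss)}
      N4 x:[12,29] y:[43/3,64/3] z:[21,74/3] -> hit [21,64/3], descend [7, 21]
        N7 x:[12,28] y:[43/3,17] z:[64/3,74/3] -> miss, prune
        N21 x:[27,29] y:[20,64/3] z:[21,23] -> miss, prune
  N24 x:[-10,16] y:[46/3,73/3] z:[44/3,28] -> hit [46/3,16], descend [10, 19]
    N10 x:[1,16] y:[46/3,73/3] z:[44/3,56/3] -> hit [46/3,16], descend [15, 22]
      N15 x:[1,11] y:[46/3,70/3] z:[44/3,49/3] -> miss, prune
      N22 x:[11,16] y:[68/3,73/3] z:[50/3,56/3] -> miss, prune
    N19 x:[-10,15] y:[46/3,73/3] z:[19,28] -> miss, prune

Summary -> nodes [0, 16, 3, 14, 20, 11, 17, 12, 2, 4, 7, 21, 24, 10, 15, 22, 19]; box-tests=17; leaf-entries=2; first=P7

== RESULT ==
2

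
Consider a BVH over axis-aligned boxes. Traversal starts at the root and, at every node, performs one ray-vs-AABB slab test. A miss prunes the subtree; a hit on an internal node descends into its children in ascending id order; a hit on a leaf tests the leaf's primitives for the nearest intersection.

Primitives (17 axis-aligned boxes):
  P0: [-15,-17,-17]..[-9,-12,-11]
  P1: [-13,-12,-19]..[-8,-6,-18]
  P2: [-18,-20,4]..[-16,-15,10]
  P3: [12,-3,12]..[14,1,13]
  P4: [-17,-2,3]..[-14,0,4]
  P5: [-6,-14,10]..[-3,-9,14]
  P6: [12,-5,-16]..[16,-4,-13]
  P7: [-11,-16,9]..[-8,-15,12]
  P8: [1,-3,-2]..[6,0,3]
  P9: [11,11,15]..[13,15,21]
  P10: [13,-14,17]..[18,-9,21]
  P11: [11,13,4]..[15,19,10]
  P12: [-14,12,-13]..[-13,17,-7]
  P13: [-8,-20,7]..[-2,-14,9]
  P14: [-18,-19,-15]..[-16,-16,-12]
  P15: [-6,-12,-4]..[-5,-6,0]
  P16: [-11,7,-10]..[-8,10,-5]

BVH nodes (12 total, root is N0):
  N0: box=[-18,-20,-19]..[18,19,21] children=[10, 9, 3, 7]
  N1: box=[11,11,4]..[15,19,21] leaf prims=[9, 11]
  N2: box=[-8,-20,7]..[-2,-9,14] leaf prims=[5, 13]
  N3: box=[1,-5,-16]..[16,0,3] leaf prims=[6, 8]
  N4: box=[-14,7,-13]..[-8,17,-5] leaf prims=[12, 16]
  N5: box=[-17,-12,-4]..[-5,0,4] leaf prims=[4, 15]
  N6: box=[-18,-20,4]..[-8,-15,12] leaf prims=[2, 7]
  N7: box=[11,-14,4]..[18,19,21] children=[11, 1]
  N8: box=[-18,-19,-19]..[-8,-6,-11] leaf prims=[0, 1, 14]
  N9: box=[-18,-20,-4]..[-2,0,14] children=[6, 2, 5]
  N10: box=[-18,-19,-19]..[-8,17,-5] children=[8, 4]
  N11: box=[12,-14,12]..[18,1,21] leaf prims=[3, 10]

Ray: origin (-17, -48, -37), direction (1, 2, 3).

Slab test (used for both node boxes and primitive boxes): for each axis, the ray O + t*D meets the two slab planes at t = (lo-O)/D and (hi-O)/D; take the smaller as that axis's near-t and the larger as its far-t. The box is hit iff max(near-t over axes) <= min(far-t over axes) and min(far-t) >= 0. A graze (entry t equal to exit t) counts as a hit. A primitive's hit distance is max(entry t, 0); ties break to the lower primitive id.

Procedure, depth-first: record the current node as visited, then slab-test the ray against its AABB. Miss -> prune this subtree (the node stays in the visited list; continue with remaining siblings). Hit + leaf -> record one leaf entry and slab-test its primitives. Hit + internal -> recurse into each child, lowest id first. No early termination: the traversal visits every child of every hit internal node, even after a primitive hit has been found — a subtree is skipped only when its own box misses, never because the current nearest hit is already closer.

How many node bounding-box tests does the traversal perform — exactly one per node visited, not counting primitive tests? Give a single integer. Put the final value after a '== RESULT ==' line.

Walk:
N0 x:[-1,35] y:[14,67/2] z:[6,58/3] -> hit [14,58/3], descend [3, 7, 9, 10]
  N3 x:[18,33] y:[43/2,24] z:[7,40/3] -> miss, prune
  N7 x:[28,35] y:[17,67/2] z:[41/3,58/3] -> miss, prune
  N9 x:[-1,15] y:[14,24] z:[11,17] -> hit [14,15], descend [2, 5, 6]
    N2 x:[9,15] y:[14,39/2] z:[44/3,17] -> hit [44/3,15] leaf, test {P5(miss), P13@t=44/3}
    N5 x:[0,12] y:[18,24] z:[11,41/3] -> miss, prune
    N6 x:[-1,9] y:[14,33/2] z:[41/3,49/3] -> miss, prune
  N10 x:[-1,9] y:[29/2,65/2] z:[6,32/3] -> miss, prune

Visited [0, 3, 7, 9, 2, 5, 6, 10]. Tests: 8 box, 1 leaf. Nearest: P13.

== RESULT ==
8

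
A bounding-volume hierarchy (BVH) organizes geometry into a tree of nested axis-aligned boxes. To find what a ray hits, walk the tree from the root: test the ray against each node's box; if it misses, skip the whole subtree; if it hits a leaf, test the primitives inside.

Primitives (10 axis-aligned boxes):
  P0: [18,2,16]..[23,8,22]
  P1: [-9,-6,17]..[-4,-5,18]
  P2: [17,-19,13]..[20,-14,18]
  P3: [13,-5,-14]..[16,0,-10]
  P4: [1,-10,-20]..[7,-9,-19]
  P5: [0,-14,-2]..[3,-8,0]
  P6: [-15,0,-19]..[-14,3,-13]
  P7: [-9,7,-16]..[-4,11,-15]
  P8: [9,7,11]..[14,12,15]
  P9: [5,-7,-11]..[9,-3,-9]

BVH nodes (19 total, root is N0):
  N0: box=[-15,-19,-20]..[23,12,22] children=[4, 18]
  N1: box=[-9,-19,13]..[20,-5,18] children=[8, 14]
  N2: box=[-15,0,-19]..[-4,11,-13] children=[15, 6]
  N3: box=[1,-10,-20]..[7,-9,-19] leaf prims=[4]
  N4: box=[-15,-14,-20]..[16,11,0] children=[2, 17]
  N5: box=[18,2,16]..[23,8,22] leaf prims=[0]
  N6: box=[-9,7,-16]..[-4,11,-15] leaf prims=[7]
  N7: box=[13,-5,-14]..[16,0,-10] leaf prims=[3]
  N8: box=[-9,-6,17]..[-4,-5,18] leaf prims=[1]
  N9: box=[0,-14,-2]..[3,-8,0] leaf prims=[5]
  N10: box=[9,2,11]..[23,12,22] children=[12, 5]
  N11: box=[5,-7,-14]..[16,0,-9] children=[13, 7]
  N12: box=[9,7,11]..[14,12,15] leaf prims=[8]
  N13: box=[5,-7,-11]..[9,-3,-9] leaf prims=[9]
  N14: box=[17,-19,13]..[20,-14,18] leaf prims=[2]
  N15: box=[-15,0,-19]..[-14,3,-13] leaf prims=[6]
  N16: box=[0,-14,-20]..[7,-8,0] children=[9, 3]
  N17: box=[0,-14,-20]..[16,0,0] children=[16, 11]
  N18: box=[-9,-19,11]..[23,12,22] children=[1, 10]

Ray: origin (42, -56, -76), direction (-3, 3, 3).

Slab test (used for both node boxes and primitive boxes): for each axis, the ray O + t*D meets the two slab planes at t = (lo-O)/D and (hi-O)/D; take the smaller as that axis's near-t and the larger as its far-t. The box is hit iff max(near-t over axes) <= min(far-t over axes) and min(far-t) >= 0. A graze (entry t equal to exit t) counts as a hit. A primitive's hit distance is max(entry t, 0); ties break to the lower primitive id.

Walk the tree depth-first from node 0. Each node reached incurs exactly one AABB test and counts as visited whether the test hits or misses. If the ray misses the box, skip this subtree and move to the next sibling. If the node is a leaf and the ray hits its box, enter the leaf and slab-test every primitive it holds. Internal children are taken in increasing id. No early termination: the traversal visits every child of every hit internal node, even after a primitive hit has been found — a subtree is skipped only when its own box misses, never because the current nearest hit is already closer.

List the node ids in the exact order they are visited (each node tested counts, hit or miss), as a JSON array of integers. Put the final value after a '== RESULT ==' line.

Walk:
N0 x:[19/3,19] y:[37/3,68/3] z:[56/3,98/3] -> hit [56/3,19], descend [4, 18]
  N4 x:[26/3,19] y:[14,67/3] z:[56/3,76/3] -> hit [56/3,19], descend [2, 17]
    N2 x:[46/3,19] y:[56/3,67/3] z:[19,21] -> hit [19,19], descend [6, 15]
      N6 x:[46/3,17] y:[21,67/3] z:[20,61/3] -> miss, prune
      N15 x:[56/3,19] y:[56/3,59/3] z:[19,21] -> hit [19,19] leaf, test {P6@t=19}
    N17 x:[26/3,14] y:[14,56/3] z:[56/3,76/3] -> miss, prune
  N18 x:[19/3,17] y:[37/3,68/3] z:[29,98/3] -> miss, prune

Visited [0, 4, 2, 6, 15, 17, 18]. Tests: 7 box, 1 leaf. Nearest: P6.

== RESULT ==
[0, 4, 2, 6, 15, 17, 18]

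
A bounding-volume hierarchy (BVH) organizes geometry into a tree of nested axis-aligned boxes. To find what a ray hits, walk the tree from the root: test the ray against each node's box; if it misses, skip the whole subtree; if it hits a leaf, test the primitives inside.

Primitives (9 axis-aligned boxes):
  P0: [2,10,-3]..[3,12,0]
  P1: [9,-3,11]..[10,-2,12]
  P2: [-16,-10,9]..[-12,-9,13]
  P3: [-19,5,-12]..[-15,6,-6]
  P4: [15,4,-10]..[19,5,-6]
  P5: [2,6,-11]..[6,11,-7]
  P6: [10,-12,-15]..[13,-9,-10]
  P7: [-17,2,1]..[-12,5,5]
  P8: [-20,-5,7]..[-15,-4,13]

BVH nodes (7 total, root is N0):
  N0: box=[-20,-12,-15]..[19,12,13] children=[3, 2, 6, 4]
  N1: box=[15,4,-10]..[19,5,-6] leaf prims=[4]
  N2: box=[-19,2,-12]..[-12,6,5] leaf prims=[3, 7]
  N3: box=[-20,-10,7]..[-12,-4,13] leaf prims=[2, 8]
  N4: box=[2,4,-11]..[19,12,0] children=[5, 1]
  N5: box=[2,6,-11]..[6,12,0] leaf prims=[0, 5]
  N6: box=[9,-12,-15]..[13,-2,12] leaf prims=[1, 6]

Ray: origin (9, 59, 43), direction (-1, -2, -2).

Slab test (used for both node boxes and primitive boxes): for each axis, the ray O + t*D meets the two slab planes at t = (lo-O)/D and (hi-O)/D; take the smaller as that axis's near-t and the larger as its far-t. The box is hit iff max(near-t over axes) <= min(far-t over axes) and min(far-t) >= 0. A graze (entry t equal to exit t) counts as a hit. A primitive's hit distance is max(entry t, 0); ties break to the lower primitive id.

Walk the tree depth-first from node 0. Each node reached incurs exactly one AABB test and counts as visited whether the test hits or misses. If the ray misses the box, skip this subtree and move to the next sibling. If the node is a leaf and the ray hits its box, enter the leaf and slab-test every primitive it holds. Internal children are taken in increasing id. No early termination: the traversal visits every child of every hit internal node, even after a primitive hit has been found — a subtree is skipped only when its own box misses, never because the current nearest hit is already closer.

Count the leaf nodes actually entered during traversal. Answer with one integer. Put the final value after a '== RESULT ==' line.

Walk:
N0 x:[-10,29] y:[47/2,71/2] z:[15,29] -> hit [47/2,29], descend [2, 3, 4, 6]
  N2 x:[21,28] y:[53/2,57/2] z:[19,55/2] -> hit [53/2,55/2] leaf, test {P3@t=53/2, P7(miss)}
  N3 x:[21,29] y:[63/2,69/2] z:[15,18] -> miss, prune
  N4 x:[-10,7] y:[47/2,55/2] z:[43/2,27] -> miss, prune
  N6 x:[-4,0] y:[61/2,71/2] z:[31/2,29] -> miss, prune

order=[0, 2, 3, 4, 6]  |boxes|=5  |leaves|=1  hit=P3

== RESULT ==
1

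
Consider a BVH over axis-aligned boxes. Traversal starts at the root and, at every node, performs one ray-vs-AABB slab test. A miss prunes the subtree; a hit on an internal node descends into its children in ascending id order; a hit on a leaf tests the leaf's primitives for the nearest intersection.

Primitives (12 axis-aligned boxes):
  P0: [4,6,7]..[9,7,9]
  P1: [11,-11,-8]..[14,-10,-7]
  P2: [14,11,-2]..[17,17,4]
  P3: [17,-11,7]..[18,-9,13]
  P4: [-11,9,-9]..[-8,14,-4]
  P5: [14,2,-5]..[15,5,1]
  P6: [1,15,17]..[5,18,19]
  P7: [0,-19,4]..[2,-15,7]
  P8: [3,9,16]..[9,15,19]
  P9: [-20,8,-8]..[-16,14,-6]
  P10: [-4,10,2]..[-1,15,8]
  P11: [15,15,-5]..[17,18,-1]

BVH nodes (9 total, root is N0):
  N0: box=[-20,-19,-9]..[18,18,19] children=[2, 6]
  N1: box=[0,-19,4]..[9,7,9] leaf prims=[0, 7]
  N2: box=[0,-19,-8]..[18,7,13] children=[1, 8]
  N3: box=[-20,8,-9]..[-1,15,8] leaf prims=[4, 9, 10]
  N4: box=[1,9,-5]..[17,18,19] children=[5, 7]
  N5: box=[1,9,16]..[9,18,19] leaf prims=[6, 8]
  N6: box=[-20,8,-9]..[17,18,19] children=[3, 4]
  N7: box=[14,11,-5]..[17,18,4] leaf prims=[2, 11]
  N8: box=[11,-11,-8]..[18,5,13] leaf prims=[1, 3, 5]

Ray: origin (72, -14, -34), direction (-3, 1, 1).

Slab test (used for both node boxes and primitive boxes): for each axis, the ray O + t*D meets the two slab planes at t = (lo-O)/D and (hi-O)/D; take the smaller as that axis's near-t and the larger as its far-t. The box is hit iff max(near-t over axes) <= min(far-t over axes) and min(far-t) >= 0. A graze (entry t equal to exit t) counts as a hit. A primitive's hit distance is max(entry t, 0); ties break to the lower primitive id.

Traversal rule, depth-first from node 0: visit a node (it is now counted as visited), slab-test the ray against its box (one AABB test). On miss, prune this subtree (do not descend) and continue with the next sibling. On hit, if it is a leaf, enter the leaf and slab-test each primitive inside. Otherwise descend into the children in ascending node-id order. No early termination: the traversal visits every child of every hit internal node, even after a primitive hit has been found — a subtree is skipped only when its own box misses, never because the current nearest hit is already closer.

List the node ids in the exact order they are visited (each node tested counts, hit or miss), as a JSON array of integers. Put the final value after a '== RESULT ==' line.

Walk:
N0 x:[18,92/3] y:[-5,32] z:[25,53] -> hit [25,92/3], descend [2, 6]
  N2 x:[18,24] y:[-5,21] z:[26,47] -> miss, prune
  N6 x:[55/3,92/3] y:[22,32] z:[25,53] -> hit [25,92/3], descend [3, 4]
    N3 x:[73/3,92/3] y:[22,29] z:[25,42] -> hit [25,29] leaf, test {P4@t=80/3, P9(miss), P10(miss)}
    N4 x:[55/3,71/3] y:[23,32] z:[29,53] -> miss, prune

order=[0, 2, 6, 3, 4]  |boxes|=5  |leaves|=1  hit=P4

== RESULT ==
[0, 2, 6, 3, 4]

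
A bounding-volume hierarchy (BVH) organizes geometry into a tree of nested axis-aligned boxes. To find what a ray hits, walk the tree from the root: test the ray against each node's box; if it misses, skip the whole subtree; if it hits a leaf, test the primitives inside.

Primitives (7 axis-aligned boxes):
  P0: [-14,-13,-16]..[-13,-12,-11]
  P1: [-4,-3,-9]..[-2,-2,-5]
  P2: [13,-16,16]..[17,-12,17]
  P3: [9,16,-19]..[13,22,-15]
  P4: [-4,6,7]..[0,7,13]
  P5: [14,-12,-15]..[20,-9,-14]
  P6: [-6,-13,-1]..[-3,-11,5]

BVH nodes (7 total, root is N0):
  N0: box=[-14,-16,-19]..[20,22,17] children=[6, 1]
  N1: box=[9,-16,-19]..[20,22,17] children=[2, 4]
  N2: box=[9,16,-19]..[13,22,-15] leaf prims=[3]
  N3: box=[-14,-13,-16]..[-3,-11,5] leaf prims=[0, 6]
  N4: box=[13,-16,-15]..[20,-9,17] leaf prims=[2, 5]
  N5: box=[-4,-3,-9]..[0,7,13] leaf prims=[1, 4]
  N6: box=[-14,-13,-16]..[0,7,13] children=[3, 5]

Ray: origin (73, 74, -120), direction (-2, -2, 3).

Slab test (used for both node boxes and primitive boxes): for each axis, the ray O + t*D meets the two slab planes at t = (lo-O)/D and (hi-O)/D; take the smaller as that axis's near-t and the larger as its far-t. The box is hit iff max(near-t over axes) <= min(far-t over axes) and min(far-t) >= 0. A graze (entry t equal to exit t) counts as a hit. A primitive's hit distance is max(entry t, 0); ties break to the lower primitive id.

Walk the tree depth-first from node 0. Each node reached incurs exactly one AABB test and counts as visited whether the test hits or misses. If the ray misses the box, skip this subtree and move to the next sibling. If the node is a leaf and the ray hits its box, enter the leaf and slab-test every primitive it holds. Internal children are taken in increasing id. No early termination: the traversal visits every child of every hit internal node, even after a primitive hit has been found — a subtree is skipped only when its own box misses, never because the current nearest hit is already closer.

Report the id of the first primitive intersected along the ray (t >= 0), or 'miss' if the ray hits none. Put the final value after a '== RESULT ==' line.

Traverse from the root:
N0 x:[53/2,87/2] y:[26,45] z:[101/3,137/3] -> hit [101/3,87/2], descend [1, 6]
  N1 x:[53/2,32] y:[26,45] z:[101/3,137/3] -> miss, prune
  N6 x:[73/2,87/2] y:[67/2,87/2] z:[104/3,133/3] -> hit [73/2,87/2], descend [3, 5]
    N3 x:[38,87/2] y:[85/2,87/2] z:[104/3,125/3] -> miss, prune
    N5 x:[73/2,77/2] y:[67/2,77/2] z:[37,133/3] -> hit [37,77/2] leaf, test {P1@t=38, P4(miss)}

order=[0, 1, 6, 3, 5]  |boxes|=5  |leaves|=1  hit=P1

== RESULT ==
1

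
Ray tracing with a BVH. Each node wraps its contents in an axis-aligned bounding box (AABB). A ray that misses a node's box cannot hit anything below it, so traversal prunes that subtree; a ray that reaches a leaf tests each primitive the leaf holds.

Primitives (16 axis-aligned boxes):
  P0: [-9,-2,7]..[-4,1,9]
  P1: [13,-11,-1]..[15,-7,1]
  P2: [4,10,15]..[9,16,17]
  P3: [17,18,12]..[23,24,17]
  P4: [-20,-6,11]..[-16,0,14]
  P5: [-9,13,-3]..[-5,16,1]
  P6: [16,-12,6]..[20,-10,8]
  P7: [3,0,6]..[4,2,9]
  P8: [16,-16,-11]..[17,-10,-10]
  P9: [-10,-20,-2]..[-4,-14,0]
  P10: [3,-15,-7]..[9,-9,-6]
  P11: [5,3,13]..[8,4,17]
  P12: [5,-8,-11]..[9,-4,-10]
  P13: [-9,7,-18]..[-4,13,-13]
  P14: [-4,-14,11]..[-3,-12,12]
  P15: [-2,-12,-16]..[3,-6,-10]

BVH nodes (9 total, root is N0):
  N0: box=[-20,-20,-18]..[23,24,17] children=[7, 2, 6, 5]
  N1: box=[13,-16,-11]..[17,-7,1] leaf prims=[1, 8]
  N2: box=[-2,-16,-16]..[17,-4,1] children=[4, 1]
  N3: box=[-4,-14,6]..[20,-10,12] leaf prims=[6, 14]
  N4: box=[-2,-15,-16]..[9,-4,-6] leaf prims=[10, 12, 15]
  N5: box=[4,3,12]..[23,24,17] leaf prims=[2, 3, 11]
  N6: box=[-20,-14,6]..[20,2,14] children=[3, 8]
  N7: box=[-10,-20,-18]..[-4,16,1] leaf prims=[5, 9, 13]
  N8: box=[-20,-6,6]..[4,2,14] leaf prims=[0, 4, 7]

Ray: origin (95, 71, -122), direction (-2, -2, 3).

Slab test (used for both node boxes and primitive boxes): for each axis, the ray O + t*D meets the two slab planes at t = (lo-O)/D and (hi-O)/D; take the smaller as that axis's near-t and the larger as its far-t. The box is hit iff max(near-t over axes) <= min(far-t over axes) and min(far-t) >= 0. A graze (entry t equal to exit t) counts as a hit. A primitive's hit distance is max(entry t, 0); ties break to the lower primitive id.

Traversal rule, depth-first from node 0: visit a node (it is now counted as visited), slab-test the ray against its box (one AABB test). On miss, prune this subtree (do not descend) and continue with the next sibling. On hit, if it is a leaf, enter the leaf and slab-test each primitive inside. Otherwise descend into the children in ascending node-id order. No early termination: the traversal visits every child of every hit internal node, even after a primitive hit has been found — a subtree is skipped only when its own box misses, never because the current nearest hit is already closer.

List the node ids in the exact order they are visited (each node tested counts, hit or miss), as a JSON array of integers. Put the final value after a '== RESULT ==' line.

Traverse from the root:
N0 x:[36,115/2] y:[47/2,91/2] z:[104/3,139/3] -> hit [36,91/2], descend [2, 5, 6, 7]
  N2 x:[39,97/2] y:[75/2,87/2] z:[106/3,41] -> hit [39,41], descend [1, 4]
    N1 x:[39,41] y:[39,87/2] z:[37,41] -> hit [39,41] leaf, test {P1@t=121/3, P8(miss)}
    N4 x:[43,97/2] y:[75/2,43] z:[106/3,116/3] -> miss, prune
  N5 x:[36,91/2] y:[47/2,34] z:[134/3,139/3] -> miss, prune
  N6 x:[75/2,115/2] y:[69/2,85/2] z:[128/3,136/3] -> miss, prune
  N7 x:[99/2,105/2] y:[55/2,91/2] z:[104/3,41] -> miss, prune

7 AABB tests over nodes [0, 2, 1, 4, 5, 6, 7]; 1 leaf entered; closest P1.

== RESULT ==
[0, 2, 1, 4, 5, 6, 7]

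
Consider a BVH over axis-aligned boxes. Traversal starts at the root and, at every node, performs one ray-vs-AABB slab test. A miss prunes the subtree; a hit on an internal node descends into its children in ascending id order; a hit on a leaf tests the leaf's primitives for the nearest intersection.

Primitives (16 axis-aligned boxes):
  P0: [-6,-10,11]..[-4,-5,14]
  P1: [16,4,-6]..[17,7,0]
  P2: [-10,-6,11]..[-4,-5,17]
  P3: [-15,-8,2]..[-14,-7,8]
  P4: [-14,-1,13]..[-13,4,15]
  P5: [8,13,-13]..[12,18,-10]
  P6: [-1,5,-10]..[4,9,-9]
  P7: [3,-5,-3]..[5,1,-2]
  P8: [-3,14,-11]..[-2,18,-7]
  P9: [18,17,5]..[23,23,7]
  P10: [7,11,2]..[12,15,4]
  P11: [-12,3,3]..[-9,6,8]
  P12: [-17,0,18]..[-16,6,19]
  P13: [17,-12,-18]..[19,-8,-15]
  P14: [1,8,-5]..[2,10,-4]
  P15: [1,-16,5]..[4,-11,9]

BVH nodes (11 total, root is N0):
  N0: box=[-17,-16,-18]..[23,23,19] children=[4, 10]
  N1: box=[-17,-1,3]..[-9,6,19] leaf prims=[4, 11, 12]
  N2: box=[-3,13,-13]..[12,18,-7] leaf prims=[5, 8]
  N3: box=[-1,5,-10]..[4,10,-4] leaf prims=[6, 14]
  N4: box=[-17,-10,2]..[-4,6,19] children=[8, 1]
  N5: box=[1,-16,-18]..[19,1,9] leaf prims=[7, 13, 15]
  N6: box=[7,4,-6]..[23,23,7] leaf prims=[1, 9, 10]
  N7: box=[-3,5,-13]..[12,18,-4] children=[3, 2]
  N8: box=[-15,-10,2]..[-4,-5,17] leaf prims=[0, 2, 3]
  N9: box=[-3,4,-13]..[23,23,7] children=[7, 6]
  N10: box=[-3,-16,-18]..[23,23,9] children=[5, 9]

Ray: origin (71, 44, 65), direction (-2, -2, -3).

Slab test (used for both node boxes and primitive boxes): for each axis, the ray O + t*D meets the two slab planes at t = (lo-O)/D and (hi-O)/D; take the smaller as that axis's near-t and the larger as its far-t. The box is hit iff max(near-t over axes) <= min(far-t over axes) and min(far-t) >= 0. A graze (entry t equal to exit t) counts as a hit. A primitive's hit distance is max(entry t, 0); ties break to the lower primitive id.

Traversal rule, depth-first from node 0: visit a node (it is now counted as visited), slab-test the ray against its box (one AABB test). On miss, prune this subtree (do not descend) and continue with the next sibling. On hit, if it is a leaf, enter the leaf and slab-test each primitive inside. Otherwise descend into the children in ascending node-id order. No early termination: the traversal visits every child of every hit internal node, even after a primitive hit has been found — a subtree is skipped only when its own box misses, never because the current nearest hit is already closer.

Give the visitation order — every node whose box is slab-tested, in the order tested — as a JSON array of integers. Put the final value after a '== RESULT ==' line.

Walk:
N0 x:[24,44] y:[21/2,30] z:[46/3,83/3] -> hit [24,83/3], descend [4, 10]
  N4 x:[75/2,44] y:[19,27] z:[46/3,21] -> miss, prune
  N10 x:[24,37] y:[21/2,30] z:[56/3,83/3] -> hit [24,83/3], descend [5, 9]
    N5 x:[26,35] y:[43/2,30] z:[56/3,83/3] -> hit [26,83/3] leaf, test {P7(miss), P13@t=80/3, P15(miss)}
    N9 x:[24,37] y:[21/2,20] z:[58/3,26] -> miss, prune

Visited [0, 4, 10, 5, 9]. Tests: 5 box, 1 leaf. Nearest: P13.

== RESULT ==
[0, 4, 10, 5, 9]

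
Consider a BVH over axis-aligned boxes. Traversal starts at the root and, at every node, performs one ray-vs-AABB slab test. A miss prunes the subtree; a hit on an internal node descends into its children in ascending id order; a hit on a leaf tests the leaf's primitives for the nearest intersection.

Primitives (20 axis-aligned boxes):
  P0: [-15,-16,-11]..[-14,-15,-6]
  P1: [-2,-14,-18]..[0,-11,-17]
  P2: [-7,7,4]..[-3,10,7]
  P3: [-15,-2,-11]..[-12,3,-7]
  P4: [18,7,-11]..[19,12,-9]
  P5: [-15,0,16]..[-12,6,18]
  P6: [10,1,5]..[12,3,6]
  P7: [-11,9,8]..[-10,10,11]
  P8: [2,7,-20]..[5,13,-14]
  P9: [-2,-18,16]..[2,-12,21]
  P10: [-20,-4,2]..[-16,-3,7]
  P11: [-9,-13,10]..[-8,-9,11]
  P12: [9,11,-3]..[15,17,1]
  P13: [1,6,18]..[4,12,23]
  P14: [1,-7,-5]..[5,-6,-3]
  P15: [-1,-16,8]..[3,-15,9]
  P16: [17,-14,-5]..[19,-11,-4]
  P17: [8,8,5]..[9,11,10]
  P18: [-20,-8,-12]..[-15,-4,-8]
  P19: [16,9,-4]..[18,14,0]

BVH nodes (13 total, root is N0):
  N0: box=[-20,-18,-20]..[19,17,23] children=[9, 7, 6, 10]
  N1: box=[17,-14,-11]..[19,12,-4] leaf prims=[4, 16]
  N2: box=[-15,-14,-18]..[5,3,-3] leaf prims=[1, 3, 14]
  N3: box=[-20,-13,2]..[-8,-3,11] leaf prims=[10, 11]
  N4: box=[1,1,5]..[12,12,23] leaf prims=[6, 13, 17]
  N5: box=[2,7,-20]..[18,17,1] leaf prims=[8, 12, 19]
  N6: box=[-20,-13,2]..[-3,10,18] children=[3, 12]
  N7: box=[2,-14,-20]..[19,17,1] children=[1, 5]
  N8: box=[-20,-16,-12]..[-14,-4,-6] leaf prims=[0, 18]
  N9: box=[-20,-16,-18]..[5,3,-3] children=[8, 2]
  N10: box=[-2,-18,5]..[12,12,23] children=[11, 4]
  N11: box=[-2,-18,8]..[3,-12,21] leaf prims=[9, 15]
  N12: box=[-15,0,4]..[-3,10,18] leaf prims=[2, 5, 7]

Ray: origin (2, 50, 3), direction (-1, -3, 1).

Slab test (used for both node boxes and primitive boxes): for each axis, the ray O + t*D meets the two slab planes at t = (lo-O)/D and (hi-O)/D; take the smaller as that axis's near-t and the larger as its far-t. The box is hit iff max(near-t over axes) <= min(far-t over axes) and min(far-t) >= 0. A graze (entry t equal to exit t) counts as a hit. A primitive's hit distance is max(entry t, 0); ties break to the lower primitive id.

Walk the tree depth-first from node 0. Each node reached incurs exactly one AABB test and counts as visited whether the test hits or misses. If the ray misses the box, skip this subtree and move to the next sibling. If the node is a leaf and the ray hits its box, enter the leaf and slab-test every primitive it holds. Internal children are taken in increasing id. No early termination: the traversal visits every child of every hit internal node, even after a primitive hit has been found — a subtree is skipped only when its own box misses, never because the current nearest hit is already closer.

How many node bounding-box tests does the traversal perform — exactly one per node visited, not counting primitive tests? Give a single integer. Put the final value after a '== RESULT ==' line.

Traverse from the root:
N0 x:[-17,22] y:[11,68/3] z:[-23,20] -> hit [11,20], descend [6, 7, 9, 10]
  N6 x:[5,22] y:[40/3,21] z:[-1,15] -> hit [40/3,15], descend [3, 12]
    N3 x:[10,22] y:[53/3,21] z:[-1,8] -> miss, prune
    N12 x:[5,17] y:[40/3,50/3] z:[1,15] -> hit [40/3,15] leaf, test {P2(miss), P5@t=44/3, P7(miss)}
  N7 x:[-17,0] y:[11,64/3] z:[-23,-2] -> miss, prune
  N9 x:[-3,22] y:[47/3,22] z:[-21,-6] -> miss, prune
  N10 x:[-10,4] y:[38/3,68/3] z:[2,20] -> miss, prune

Summary -> nodes [0, 6, 3, 12, 7, 9, 10]; box-tests=7; leaf-entries=1; first=P5

== RESULT ==
7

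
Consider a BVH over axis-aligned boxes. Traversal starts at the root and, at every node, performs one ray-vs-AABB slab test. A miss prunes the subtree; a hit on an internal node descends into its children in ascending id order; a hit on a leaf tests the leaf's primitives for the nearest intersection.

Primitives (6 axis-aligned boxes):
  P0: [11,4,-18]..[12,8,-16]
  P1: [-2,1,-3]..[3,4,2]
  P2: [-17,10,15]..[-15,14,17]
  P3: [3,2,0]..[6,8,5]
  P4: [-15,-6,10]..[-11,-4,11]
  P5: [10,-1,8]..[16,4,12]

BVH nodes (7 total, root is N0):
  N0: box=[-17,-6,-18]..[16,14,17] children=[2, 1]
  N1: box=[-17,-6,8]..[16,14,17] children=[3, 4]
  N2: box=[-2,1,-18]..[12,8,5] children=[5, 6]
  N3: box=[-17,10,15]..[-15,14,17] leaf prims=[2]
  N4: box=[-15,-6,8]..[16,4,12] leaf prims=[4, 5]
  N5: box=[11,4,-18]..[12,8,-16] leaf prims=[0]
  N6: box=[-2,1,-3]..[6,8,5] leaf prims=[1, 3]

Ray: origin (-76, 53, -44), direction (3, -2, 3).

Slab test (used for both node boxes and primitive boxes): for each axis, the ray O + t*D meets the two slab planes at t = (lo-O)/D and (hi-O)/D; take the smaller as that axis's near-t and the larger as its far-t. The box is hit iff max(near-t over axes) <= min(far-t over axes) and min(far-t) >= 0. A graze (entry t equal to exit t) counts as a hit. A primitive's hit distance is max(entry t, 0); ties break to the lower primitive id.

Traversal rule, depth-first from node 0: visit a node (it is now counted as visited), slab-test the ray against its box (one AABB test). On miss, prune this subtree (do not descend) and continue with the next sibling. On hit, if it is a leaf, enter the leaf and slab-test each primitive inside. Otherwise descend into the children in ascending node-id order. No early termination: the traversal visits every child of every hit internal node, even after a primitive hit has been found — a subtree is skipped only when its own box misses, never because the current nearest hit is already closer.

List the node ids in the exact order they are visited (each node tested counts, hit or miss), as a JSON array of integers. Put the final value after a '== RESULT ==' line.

Traverse from the root:
N0 x:[59/3,92/3] y:[39/2,59/2] z:[26/3,61/3] -> hit [59/3,61/3], descend [1, 2]
  N1 x:[59/3,92/3] y:[39/2,59/2] z:[52/3,61/3] -> hit [59/3,61/3], descend [3, 4]
    N3 x:[59/3,61/3] y:[39/2,43/2] z:[59/3,61/3] -> hit [59/3,61/3] leaf, test {P2@t=59/3}
    N4 x:[61/3,92/3] y:[49/2,59/2] z:[52/3,56/3] -> miss, prune
  N2 x:[74/3,88/3] y:[45/2,26] z:[26/3,49/3] -> miss, prune

Summary -> nodes [0, 1, 3, 4, 2]; box-tests=5; leaf-entries=1; first=P2

== RESULT ==
[0, 1, 3, 4, 2]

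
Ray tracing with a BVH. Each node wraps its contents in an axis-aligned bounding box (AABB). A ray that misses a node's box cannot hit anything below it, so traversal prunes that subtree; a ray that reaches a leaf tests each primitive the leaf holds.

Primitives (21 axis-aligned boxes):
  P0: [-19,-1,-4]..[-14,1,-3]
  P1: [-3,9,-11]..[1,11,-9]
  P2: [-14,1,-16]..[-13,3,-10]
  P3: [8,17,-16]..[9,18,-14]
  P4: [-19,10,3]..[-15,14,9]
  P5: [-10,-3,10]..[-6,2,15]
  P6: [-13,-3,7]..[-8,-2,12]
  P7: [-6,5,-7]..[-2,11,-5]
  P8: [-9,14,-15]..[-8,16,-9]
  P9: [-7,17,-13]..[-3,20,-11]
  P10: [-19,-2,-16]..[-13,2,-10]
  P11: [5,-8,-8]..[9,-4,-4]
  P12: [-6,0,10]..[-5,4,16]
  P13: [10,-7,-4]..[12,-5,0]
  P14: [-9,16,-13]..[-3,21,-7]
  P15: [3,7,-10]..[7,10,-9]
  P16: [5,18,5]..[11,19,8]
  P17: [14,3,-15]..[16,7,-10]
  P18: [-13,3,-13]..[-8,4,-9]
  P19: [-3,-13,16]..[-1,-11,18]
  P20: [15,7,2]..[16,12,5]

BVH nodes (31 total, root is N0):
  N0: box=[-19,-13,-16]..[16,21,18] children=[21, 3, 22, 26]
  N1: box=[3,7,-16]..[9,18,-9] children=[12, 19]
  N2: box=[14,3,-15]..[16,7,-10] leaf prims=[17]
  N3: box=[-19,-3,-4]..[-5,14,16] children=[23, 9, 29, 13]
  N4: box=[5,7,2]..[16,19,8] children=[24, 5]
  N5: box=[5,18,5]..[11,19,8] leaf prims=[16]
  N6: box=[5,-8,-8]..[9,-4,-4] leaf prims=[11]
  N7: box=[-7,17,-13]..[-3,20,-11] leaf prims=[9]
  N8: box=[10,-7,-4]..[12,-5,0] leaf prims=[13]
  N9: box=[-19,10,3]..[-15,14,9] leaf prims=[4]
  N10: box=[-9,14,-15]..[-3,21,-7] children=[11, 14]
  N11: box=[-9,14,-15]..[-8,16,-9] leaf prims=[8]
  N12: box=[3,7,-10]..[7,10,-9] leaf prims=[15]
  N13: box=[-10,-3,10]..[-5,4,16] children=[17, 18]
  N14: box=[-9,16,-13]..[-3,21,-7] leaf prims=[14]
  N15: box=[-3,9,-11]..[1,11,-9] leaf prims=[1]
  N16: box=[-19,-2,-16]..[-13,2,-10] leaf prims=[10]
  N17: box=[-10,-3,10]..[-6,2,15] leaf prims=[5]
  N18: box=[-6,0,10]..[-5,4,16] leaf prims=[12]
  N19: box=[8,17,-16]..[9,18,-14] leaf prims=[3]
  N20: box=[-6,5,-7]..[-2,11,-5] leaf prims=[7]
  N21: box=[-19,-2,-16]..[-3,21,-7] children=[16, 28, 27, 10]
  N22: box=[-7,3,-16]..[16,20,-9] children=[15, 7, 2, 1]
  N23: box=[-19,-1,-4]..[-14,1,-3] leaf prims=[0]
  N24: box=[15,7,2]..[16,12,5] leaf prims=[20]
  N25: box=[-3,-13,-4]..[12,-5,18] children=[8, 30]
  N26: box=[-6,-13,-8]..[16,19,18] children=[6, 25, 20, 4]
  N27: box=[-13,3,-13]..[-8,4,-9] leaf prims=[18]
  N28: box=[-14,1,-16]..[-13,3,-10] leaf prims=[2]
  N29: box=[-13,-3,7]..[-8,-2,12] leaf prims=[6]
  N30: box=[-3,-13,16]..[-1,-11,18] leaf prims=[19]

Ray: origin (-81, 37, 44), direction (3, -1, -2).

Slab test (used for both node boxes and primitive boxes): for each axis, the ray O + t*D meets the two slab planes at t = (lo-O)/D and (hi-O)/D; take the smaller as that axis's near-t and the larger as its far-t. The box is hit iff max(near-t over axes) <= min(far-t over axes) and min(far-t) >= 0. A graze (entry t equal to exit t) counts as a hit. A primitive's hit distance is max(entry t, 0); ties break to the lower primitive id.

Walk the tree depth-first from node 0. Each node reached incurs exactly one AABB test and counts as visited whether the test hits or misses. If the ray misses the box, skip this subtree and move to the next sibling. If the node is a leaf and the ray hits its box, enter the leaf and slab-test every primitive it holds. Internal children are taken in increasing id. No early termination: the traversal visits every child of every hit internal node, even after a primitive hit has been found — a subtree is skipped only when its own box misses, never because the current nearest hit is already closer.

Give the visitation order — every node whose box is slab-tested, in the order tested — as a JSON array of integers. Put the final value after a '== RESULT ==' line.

Trace the traversal:
N0 x:[62/3,97/3] y:[16,50] z:[13,30] -> hit [62/3,30], descend [3, 21, 22, 26]
  N3 x:[62/3,76/3] y:[23,40] z:[14,24] -> hit [23,24], descend [9, 13, 23, 29]
    N9 x:[62/3,22] y:[23,27] z:[35/2,41/2] -> miss, prune
    N13 x:[71/3,76/3] y:[33,40] z:[14,17] -> miss, prune
    N23 x:[62/3,67/3] y:[36,38] z:[47/2,24] -> miss, prune
    N29 x:[68/3,73/3] y:[39,40] z:[16,37/2] -> miss, prune
  N21 x:[62/3,26] y:[16,39] z:[51/2,30] -> hit [51/2,26], descend [10, 16, 27, 28]
    N10 x:[24,26] y:[16,23] z:[51/2,59/2] -> miss, prune
    N16 x:[62/3,68/3] y:[35,39] z:[27,30] -> miss, prune
    N27 x:[68/3,73/3] y:[33,34] z:[53/2,57/2] -> miss, prune
    N28 x:[67/3,68/3] y:[34,36] z:[27,30] -> miss, prune
  N22 x:[74/3,97/3] y:[17,34] z:[53/2,30] -> hit [53/2,30], descend [1, 2, 7, 15]
    N1 x:[28,30] y:[19,30] z:[53/2,30] -> hit [28,30], descend [12, 19]
      N12 x:[28,88/3] y:[27,30] z:[53/2,27] -> miss, prune
      N19 x:[89/3,30] y:[19,20] z:[29,30] -> miss, prune
    N2 x:[95/3,97/3] y:[30,34] z:[27,59/2] -> miss, prune
    N7 x:[74/3,26] y:[17,20] z:[55/2,57/2] -> miss, prune
    N15 x:[26,82/3] y:[26,28] z:[53/2,55/2] -> hit [53/2,82/3] leaf, test {P1@t=53/2}
  N26 x:[25,97/3] y:[18,50] z:[13,26] -> hit [25,26], descend [4, 6, 20, 25]
    N4 x:[86/3,97/3] y:[18,30] z:[18,21] -> miss, prune
    N6 x:[86/3,30] y:[41,45] z:[24,26] -> miss, prune
    N20 x:[25,79/3] y:[26,32] z:[49/2,51/2] -> miss, prune
    N25 x:[26,31] y:[42,50] z:[13,24] -> miss, prune

23 AABB tests over nodes [0, 3, 9, 13, 23, 29, 21, 10, 16, 27, 28, 22, 1, 12, 19, 2, 7, 15, 26, 4, 6, 20, 25]; 1 leaf entered; closest P1.

== RESULT ==
[0, 3, 9, 13, 23, 29, 21, 10, 16, 27, 28, 22, 1, 12, 19, 2, 7, 15, 26, 4, 6, 20, 25]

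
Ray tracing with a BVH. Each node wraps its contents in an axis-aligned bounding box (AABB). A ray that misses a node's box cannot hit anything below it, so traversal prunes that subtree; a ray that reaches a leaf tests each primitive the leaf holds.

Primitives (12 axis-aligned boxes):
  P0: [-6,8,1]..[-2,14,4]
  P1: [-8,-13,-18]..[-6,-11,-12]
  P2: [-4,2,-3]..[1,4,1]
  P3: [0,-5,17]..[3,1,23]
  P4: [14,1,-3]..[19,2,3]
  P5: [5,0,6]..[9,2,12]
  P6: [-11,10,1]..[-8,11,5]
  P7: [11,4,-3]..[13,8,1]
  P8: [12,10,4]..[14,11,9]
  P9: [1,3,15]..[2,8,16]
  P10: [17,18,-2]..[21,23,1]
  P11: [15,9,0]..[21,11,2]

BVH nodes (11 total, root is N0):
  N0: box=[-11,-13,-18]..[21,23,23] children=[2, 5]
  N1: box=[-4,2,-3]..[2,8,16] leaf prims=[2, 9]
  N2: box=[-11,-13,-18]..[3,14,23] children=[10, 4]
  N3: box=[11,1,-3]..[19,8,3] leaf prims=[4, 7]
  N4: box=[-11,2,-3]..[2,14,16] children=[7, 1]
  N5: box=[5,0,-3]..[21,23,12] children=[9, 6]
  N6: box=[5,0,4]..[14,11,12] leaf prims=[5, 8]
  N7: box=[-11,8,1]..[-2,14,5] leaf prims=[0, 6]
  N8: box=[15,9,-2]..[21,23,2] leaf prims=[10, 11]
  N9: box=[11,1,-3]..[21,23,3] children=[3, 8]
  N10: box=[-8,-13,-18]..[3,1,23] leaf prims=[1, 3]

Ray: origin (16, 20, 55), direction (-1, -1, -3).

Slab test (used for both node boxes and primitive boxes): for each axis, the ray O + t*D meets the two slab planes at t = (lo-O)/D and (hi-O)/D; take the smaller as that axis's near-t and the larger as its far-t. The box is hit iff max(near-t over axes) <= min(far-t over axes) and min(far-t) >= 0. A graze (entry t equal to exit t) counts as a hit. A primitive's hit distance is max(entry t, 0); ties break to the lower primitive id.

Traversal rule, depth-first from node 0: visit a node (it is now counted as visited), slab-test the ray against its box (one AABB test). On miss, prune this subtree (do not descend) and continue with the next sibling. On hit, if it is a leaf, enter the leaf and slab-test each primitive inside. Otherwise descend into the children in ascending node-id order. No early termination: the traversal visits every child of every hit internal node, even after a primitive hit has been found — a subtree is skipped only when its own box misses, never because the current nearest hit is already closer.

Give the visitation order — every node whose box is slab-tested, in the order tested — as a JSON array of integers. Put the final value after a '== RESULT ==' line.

Trace the traversal:
N0 x:[-5,27] y:[-3,33] z:[32/3,73/3] -> hit [32/3,73/3], descend [2, 5]
  N2 x:[13,27] y:[6,33] z:[32/3,73/3] -> hit [13,73/3], descend [4, 10]
    N4 x:[14,27] y:[6,18] z:[13,58/3] -> hit [14,18], descend [1, 7]
      N1 x:[14,20] y:[12,18] z:[13,58/3] -> hit [14,18] leaf, test {P2@t=18, P9(miss)}
      N7 x:[18,27] y:[6,12] z:[50/3,18] -> miss, prune
    N10 x:[13,24] y:[19,33] z:[32/3,73/3] -> hit [19,24] leaf, test {P1(miss), P3(miss)}
  N5 x:[-5,11] y:[-3,20] z:[43/3,58/3] -> miss, prune

order=[0, 2, 4, 1, 7, 10, 5]  |boxes|=7  |leaves|=2  hit=P2

== RESULT ==
[0, 2, 4, 1, 7, 10, 5]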